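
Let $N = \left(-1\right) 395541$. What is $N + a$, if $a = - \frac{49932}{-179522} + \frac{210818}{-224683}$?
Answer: $- \frac{7977193529166503}{20167770763} \approx -3.9554 \cdot 10^{5}$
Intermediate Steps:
$N = -395541$
$a = - \frac{13313798720}{20167770763}$ ($a = \left(-49932\right) \left(- \frac{1}{179522}\right) + 210818 \left(- \frac{1}{224683}\right) = \frac{24966}{89761} - \frac{210818}{224683} = - \frac{13313798720}{20167770763} \approx -0.66015$)
$N + a = -395541 - \frac{13313798720}{20167770763} = - \frac{7977193529166503}{20167770763}$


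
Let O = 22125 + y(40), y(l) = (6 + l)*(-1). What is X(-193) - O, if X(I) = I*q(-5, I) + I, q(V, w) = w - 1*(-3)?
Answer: 14398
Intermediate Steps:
q(V, w) = 3 + w (q(V, w) = w + 3 = 3 + w)
y(l) = -6 - l
X(I) = I + I*(3 + I) (X(I) = I*(3 + I) + I = I + I*(3 + I))
O = 22079 (O = 22125 + (-6 - 1*40) = 22125 + (-6 - 40) = 22125 - 46 = 22079)
X(-193) - O = -193*(4 - 193) - 1*22079 = -193*(-189) - 22079 = 36477 - 22079 = 14398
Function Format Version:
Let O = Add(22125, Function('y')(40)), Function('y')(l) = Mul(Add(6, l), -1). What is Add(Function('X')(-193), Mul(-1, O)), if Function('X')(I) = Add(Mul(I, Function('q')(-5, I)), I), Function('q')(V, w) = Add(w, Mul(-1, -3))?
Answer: 14398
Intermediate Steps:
Function('q')(V, w) = Add(3, w) (Function('q')(V, w) = Add(w, 3) = Add(3, w))
Function('y')(l) = Add(-6, Mul(-1, l))
Function('X')(I) = Add(I, Mul(I, Add(3, I))) (Function('X')(I) = Add(Mul(I, Add(3, I)), I) = Add(I, Mul(I, Add(3, I))))
O = 22079 (O = Add(22125, Add(-6, Mul(-1, 40))) = Add(22125, Add(-6, -40)) = Add(22125, -46) = 22079)
Add(Function('X')(-193), Mul(-1, O)) = Add(Mul(-193, Add(4, -193)), Mul(-1, 22079)) = Add(Mul(-193, -189), -22079) = Add(36477, -22079) = 14398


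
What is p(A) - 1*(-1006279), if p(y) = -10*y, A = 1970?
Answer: 986579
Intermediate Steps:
p(A) - 1*(-1006279) = -10*1970 - 1*(-1006279) = -19700 + 1006279 = 986579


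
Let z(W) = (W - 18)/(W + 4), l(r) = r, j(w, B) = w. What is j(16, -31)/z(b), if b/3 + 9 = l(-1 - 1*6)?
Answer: 32/3 ≈ 10.667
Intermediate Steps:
b = -48 (b = -27 + 3*(-1 - 1*6) = -27 + 3*(-1 - 6) = -27 + 3*(-7) = -27 - 21 = -48)
z(W) = (-18 + W)/(4 + W)
j(16, -31)/z(b) = 16/(((-18 - 48)/(4 - 48))) = 16/((-66/(-44))) = 16/((-1/44*(-66))) = 16/(3/2) = 16*(⅔) = 32/3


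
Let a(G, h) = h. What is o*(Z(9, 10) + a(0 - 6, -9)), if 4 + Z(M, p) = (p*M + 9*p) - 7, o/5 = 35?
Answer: 28000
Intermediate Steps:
o = 175 (o = 5*35 = 175)
Z(M, p) = -11 + 9*p + M*p (Z(M, p) = -4 + ((p*M + 9*p) - 7) = -4 + ((M*p + 9*p) - 7) = -4 + ((9*p + M*p) - 7) = -4 + (-7 + 9*p + M*p) = -11 + 9*p + M*p)
o*(Z(9, 10) + a(0 - 6, -9)) = 175*((-11 + 9*10 + 9*10) - 9) = 175*((-11 + 90 + 90) - 9) = 175*(169 - 9) = 175*160 = 28000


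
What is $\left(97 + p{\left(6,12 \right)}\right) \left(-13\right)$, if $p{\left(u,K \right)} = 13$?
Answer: $-1430$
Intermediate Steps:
$\left(97 + p{\left(6,12 \right)}\right) \left(-13\right) = \left(97 + 13\right) \left(-13\right) = 110 \left(-13\right) = -1430$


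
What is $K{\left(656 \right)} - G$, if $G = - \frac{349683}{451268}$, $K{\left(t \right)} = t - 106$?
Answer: $\frac{248547083}{451268} \approx 550.77$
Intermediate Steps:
$K{\left(t \right)} = -106 + t$ ($K{\left(t \right)} = t - 106 = -106 + t$)
$G = - \frac{349683}{451268}$ ($G = \left(-349683\right) \frac{1}{451268} = - \frac{349683}{451268} \approx -0.77489$)
$K{\left(656 \right)} - G = \left(-106 + 656\right) - - \frac{349683}{451268} = 550 + \frac{349683}{451268} = \frac{248547083}{451268}$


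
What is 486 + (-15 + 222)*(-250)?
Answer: -51264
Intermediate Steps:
486 + (-15 + 222)*(-250) = 486 + 207*(-250) = 486 - 51750 = -51264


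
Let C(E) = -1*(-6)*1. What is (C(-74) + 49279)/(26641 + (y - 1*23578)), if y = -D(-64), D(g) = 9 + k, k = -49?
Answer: 49285/3103 ≈ 15.883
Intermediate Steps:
D(g) = -40 (D(g) = 9 - 49 = -40)
C(E) = 6 (C(E) = 6*1 = 6)
y = 40 (y = -1*(-40) = 40)
(C(-74) + 49279)/(26641 + (y - 1*23578)) = (6 + 49279)/(26641 + (40 - 1*23578)) = 49285/(26641 + (40 - 23578)) = 49285/(26641 - 23538) = 49285/3103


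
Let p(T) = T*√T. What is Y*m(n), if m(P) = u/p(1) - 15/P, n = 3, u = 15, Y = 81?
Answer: 810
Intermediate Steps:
p(T) = T^(3/2)
m(P) = 15 - 15/P (m(P) = 15/(1^(3/2)) - 15/P = 15/1 - 15/P = 15*1 - 15/P = 15 - 15/P)
Y*m(n) = 81*(15 - 15/3) = 81*(15 - 15*⅓) = 81*(15 - 5) = 81*10 = 810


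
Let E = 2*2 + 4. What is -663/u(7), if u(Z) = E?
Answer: -663/8 ≈ -82.875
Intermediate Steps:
E = 8 (E = 4 + 4 = 8)
u(Z) = 8
-663/u(7) = -663/8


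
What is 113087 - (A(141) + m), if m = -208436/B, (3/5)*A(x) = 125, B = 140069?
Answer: 47433031192/420207 ≈ 1.1288e+5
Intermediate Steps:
A(x) = 625/3 (A(x) = (5/3)*125 = 625/3)
m = -208436/140069 ≈ -1.4881
113087 - (A(141) + m) = 113087 - (625/3 - 208436/140069) = 113087 - 1*86917817/420207 = 113087 - 86917817/420207 = 47433031192/420207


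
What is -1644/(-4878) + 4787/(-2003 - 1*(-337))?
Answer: -3435347/1354458 ≈ -2.5363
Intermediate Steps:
-1644/(-4878) + 4787/(-2003 - 1*(-337)) = -1644*(-1/4878) + 4787/(-2003 + 337) = 274/813 + 4787/(-1666) = 274/813 + 4787*(-1/1666) = 274/813 - 4787/1666 = -3435347/1354458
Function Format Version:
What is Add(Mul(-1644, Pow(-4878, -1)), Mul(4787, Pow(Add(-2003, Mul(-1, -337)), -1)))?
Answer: Rational(-3435347, 1354458) ≈ -2.5363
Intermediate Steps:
Add(Mul(-1644, Pow(-4878, -1)), Mul(4787, Pow(Add(-2003, Mul(-1, -337)), -1))) = Add(Mul(-1644, Rational(-1, 4878)), Mul(4787, Pow(Add(-2003, 337), -1))) = Add(Rational(274, 813), Mul(4787, Pow(-1666, -1))) = Add(Rational(274, 813), Mul(4787, Rational(-1, 1666))) = Add(Rational(274, 813), Rational(-4787, 1666)) = Rational(-3435347, 1354458)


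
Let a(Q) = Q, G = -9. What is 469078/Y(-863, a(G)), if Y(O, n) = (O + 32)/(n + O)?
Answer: 409036016/831 ≈ 4.9222e+5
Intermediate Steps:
Y(O, n) = (32 + O)/(O + n)
469078/Y(-863, a(G)) = 469078/(((32 - 863)/(-863 - 9))) = 469078/((-831/(-872))) = 469078/((-1/872*(-831))) = 469078/(831/872) = 469078*(872/831) = 409036016/831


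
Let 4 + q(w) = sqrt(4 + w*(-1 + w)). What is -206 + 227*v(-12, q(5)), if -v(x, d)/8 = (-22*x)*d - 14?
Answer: 1942914 - 958848*sqrt(6) ≈ -4.0577e+5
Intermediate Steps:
q(w) = -4 + sqrt(4 + w*(-1 + w))
v(x, d) = 112 + 176*d*x (v(x, d) = -8*((-22*x)*d - 14) = -8*(-22*d*x - 14) = -8*(-14 - 22*d*x) = 112 + 176*d*x)
-206 + 227*v(-12, q(5)) = -206 + 227*(112 + 176*(-4 + sqrt(4 + 5**2 - 1*5))*(-12)) = -206 + 227*(112 + 176*(-4 + sqrt(4 + 25 - 5))*(-12)) = -206 + 227*(112 + 176*(-4 + sqrt(24))*(-12)) = -206 + 227*(112 + 176*(-4 + 2*sqrt(6))*(-12)) = -206 + 227*(112 + (8448 - 4224*sqrt(6))) = -206 + 227*(8560 - 4224*sqrt(6)) = -206 + (1943120 - 958848*sqrt(6)) = 1942914 - 958848*sqrt(6)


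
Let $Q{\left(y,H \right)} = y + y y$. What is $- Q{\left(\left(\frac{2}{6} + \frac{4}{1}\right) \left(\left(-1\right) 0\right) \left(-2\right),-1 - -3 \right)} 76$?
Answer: $0$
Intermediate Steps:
$Q{\left(y,H \right)} = y + y^{2}$
$- Q{\left(\left(\frac{2}{6} + \frac{4}{1}\right) \left(\left(-1\right) 0\right) \left(-2\right),-1 - -3 \right)} 76 = - \left(\frac{2}{6} + \frac{4}{1}\right) \left(\left(-1\right) 0\right) \left(-2\right) \left(1 + \left(\frac{2}{6} + \frac{4}{1}\right) \left(\left(-1\right) 0\right) \left(-2\right)\right) 76 = - \left(2 \cdot \frac{1}{6} + 4 \cdot 1\right) 0 \left(-2\right) \left(1 + \left(2 \cdot \frac{1}{6} + 4 \cdot 1\right) 0 \left(-2\right)\right) 76 = - \left(\frac{1}{3} + 4\right) 0 \left(-2\right) \left(1 + \left(\frac{1}{3} + 4\right) 0 \left(-2\right)\right) 76 = - \frac{13}{3} \cdot 0 \left(-2\right) \left(1 + \frac{13}{3} \cdot 0 \left(-2\right)\right) 76 = - 0 \left(-2\right) \left(1 + 0 \left(-2\right)\right) 76 = - 0 \left(1 + 0\right) 76 = - 0 \cdot 1 \cdot 76 = - 0 \cdot 76 = \left(-1\right) 0 = 0$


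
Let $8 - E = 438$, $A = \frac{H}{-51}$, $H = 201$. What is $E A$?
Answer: $\frac{28810}{17} \approx 1694.7$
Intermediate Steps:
$A = - \frac{67}{17}$ ($A = \frac{201}{-51} = 201 \left(- \frac{1}{51}\right) = - \frac{67}{17} \approx -3.9412$)
$E = -430$ ($E = 8 - 438 = -430$)
$E A = \left(-430\right) \left(- \frac{67}{17}\right) = \frac{28810}{17}$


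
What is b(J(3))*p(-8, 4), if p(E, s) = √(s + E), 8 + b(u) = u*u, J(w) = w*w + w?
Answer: 272*I ≈ 272.0*I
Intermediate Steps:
J(w) = w + w² (J(w) = w² + w = w + w²)
b(u) = -8 + u² (b(u) = -8 + u*u = -8 + u²)
p(E, s) = √(E + s)
b(J(3))*p(-8, 4) = (-8 + (3*(1 + 3))²)*√(-8 + 4) = (-8 + (3*4)²)*√(-4) = (-8 + 12²)*(2*I) = (-8 + 144)*(2*I) = 136*(2*I) = 272*I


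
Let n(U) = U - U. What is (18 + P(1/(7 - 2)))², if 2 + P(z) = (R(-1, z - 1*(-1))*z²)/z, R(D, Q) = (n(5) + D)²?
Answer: 6561/25 ≈ 262.44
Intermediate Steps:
n(U) = 0
R(D, Q) = D² (R(D, Q) = (0 + D)² = D²)
P(z) = -2 + z (P(z) = -2 + ((-1)²*z²)/z = -2 + (1*z²)/z = -2 + z²/z = -2 + z)
(18 + P(1/(7 - 2)))² = (18 + (-2 + 1/(7 - 2)))² = (18 + (-2 + 1/5))² = (18 + (-2 + ⅕))² = (18 - 9/5)² = (81/5)² = 6561/25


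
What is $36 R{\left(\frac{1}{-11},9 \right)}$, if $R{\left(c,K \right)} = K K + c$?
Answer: $\frac{32040}{11} \approx 2912.7$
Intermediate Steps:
$R{\left(c,K \right)} = c + K^{2}$ ($R{\left(c,K \right)} = K^{2} + c = c + K^{2}$)
$36 R{\left(\frac{1}{-11},9 \right)} = 36 \left(\frac{1}{-11} + 9^{2}\right) = 36 \left(- \frac{1}{11} + 81\right) = 36 \cdot \frac{890}{11} = \frac{32040}{11}$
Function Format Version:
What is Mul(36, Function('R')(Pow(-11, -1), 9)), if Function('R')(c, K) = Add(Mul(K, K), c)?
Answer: Rational(32040, 11) ≈ 2912.7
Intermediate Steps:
Function('R')(c, K) = Add(c, Pow(K, 2)) (Function('R')(c, K) = Add(Pow(K, 2), c) = Add(c, Pow(K, 2)))
Mul(36, Function('R')(Pow(-11, -1), 9)) = Mul(36, Add(Pow(-11, -1), Pow(9, 2))) = Mul(36, Add(Rational(-1, 11), 81)) = Mul(36, Rational(890, 11)) = Rational(32040, 11)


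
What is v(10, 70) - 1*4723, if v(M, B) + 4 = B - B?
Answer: -4727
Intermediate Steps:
v(M, B) = -4 (v(M, B) = -4 + (B - B) = -4 + 0 = -4)
v(10, 70) - 1*4723 = -4 - 1*4723 = -4 - 4723 = -4727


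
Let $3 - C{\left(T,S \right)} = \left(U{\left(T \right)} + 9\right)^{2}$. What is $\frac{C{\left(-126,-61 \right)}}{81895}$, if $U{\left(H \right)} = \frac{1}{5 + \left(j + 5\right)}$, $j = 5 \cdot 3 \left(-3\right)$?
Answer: $- \frac{94921}{100321375} \approx -0.00094617$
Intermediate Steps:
$j = -45$ ($j = 15 \left(-3\right) = -45$)
$U{\left(H \right)} = - \frac{1}{35}$ ($U{\left(H \right)} = \frac{1}{5 + \left(-45 + 5\right)} = \frac{1}{5 - 40} = \frac{1}{-35} = - \frac{1}{35}$)
$C{\left(T,S \right)} = - \frac{94921}{1225}$ ($C{\left(T,S \right)} = 3 - \left(- \frac{1}{35} + 9\right)^{2} = 3 - \left(\frac{314}{35}\right)^{2} = 3 - \frac{98596}{1225} = - \frac{94921}{1225}$)
$\frac{C{\left(-126,-61 \right)}}{81895} = - \frac{94921}{1225 \cdot 81895} = \left(- \frac{94921}{1225}\right) \frac{1}{81895} = - \frac{94921}{100321375}$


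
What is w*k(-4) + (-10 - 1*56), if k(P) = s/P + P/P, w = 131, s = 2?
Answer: -½ ≈ -0.50000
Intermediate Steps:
k(P) = 1 + 2/P (k(P) = 2/P + P/P = 2/P + 1 = 1 + 2/P)
w*k(-4) + (-10 - 1*56) = 131*((2 - 4)/(-4)) + (-10 - 1*56) = 131*(-¼*(-2)) + (-10 - 56) = 131*(½) - 66 = 131/2 - 66 = -½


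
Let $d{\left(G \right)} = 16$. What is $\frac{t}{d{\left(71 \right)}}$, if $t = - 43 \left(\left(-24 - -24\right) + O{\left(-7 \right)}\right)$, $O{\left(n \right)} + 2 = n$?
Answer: $\frac{387}{16} \approx 24.188$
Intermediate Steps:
$O{\left(n \right)} = -2 + n$
$t = 387$ ($t = - 43 \left(\left(-24 - -24\right) - 9\right) = - 43 \left(\left(-24 + 24\right) - 9\right) = - 43 \left(0 - 9\right) = \left(-43\right) \left(-9\right) = 387$)
$\frac{t}{d{\left(71 \right)}} = \frac{387}{16}$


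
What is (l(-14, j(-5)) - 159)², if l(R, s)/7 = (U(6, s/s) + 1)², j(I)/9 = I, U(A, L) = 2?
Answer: 9216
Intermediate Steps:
j(I) = 9*I
l(R, s) = 63 (l(R, s) = 7*(2 + 1)² = 7*3² = 7*9 = 63)
(l(-14, j(-5)) - 159)² = (63 - 159)² = (-96)² = 9216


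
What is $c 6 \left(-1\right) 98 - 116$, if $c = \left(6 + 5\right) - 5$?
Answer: $-3644$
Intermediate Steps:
$c = 6$ ($c = 11 - 5 = 6$)
$c 6 \left(-1\right) 98 - 116 = 6 \cdot 6 \left(-1\right) 98 - 116 = 36 \left(-1\right) 98 - 116 = \left(-36\right) 98 - 116 = -3528 - 116 = -3644$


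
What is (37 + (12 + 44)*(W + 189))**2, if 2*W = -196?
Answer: 26347689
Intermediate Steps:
W = -98 (W = (1/2)*(-196) = -98)
(37 + (12 + 44)*(W + 189))**2 = (37 + (12 + 44)*(-98 + 189))**2 = (37 + 56*91)**2 = (37 + 5096)**2 = 5133**2 = 26347689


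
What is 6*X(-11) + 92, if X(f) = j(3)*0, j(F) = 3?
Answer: 92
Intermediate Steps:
X(f) = 0 (X(f) = 3*0 = 0)
6*X(-11) + 92 = 6*0 + 92 = 0 + 92 = 92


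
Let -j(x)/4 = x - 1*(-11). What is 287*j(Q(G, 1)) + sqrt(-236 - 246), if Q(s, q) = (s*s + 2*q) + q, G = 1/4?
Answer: -64575/4 + I*sqrt(482) ≈ -16144.0 + 21.954*I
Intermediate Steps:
G = 1/4 ≈ 0.25000
Q(s, q) = s**2 + 3*q (Q(s, q) = (s**2 + 2*q) + q = s**2 + 3*q)
j(x) = -44 - 4*x (j(x) = -4*(x - 1*(-11)) = -4*(x + 11) = -4*(11 + x) = -44 - 4*x)
287*j(Q(G, 1)) + sqrt(-236 - 246) = 287*(-44 - 4*((1/4)**2 + 3*1)) + sqrt(-236 - 246) = 287*(-44 - 4*(1/16 + 3)) + sqrt(-482) = 287*(-44 - 4*49/16) + I*sqrt(482) = 287*(-44 - 49/4) + I*sqrt(482) = 287*(-225/4) + I*sqrt(482) = -64575/4 + I*sqrt(482)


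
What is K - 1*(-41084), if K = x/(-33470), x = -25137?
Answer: 1375106617/33470 ≈ 41085.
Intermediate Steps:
K = 25137/33470 (K = -25137/(-33470) = -25137*(-1/33470) = 25137/33470 ≈ 0.75103)
K - 1*(-41084) = 25137/33470 - 1*(-41084) = 25137/33470 + 41084 = 1375106617/33470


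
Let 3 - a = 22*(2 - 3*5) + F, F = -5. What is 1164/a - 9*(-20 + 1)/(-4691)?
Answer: 901675/229859 ≈ 3.9227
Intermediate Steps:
a = 294 (a = 3 - (22*(2 - 3*5) - 5) = 3 - (22*(2 - 15) - 5) = 3 - (22*(-13) - 5) = 3 - (-286 - 5) = 3 - 1*(-291) = 3 + 291 = 294)
1164/a - 9*(-20 + 1)/(-4691) = 1164/294 - 9*(-20 + 1)/(-4691) = 1164*(1/294) - 9*(-19)*(-1/4691) = 194/49 + 171*(-1/4691) = 194/49 - 171/4691 = 901675/229859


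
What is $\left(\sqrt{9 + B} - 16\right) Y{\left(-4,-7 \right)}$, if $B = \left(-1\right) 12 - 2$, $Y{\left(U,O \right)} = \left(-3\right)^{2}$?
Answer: $-144 + 9 i \sqrt{5} \approx -144.0 + 20.125 i$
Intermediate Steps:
$Y{\left(U,O \right)} = 9$
$B = -14$ ($B = -12 - 2 = -14$)
$\left(\sqrt{9 + B} - 16\right) Y{\left(-4,-7 \right)} = \left(\sqrt{9 - 14} - 16\right) 9 = \left(\sqrt{-5} - 16\right) 9 = \left(i \sqrt{5} - 16\right) 9 = \left(-16 + i \sqrt{5}\right) 9 = -144 + 9 i \sqrt{5}$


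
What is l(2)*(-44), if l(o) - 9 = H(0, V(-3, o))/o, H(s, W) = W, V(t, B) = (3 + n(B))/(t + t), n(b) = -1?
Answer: -1166/3 ≈ -388.67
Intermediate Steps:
V(t, B) = 1/t (V(t, B) = (3 - 1)/(t + t) = 2/((2*t)) = 2*(1/(2*t)) = 1/t)
l(o) = 9 - 1/(3*o) (l(o) = 9 + 1/((-3)*o) = 9 - 1/(3*o))
l(2)*(-44) = (9 - 1/3/2)*(-44) = (9 - 1/3*1/2)*(-44) = (9 - 1/6)*(-44) = (53/6)*(-44) = -1166/3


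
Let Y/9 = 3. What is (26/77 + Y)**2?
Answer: 4431025/5929 ≈ 747.35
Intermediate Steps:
Y = 27 (Y = 9*3 = 27)
(26/77 + Y)**2 = (26/77 + 27)**2 = (2105/77)**2 = 4431025/5929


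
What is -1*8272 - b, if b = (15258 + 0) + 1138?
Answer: -24668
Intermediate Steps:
b = 16396 (b = 15258 + 1138 = 16396)
-1*8272 - b = -1*8272 - 1*16396 = -8272 - 16396 = -24668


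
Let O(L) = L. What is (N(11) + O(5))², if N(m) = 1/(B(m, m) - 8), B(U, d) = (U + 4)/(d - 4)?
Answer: 39204/1681 ≈ 23.322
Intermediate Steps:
B(U, d) = (4 + U)/(-4 + d)
N(m) = 1/(-8 + (4 + m)/(-4 + m)) (N(m) = 1/((4 + m)/(-4 + m) - 8) = 1/(-8 + (4 + m)/(-4 + m)))
(N(11) + O(5))² = ((4 - 1*11)/(-36 + 7*11) + 5)² = ((4 - 11)/(-36 + 77) + 5)² = (-7/41 + 5)² = (198/41)² = 39204/1681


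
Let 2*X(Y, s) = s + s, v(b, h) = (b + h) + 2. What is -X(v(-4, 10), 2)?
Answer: -2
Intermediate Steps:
v(b, h) = 2 + b + h
X(Y, s) = s (X(Y, s) = (s + s)/2 = (2*s)/2 = s)
-X(v(-4, 10), 2) = -1*2 = -2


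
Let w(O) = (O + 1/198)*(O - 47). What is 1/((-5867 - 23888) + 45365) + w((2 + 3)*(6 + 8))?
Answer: 1244128757/772695 ≈ 1610.1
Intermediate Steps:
w(O) = (-47 + O)*(1/198 + O) (w(O) = (O + 1/198)*(-47 + O) = (1/198 + O)*(-47 + O) = (-47 + O)*(1/198 + O))
1/((-5867 - 23888) + 45365) + w((2 + 3)*(6 + 8)) = 1/((-5867 - 23888) + 45365) + (-47/198 + ((2 + 3)*(6 + 8))² - 9305*(2 + 3)*(6 + 8)/198) = 1/(-29755 + 45365) + (-47/198 + (5*14)² - 46525*14/198) = 1/15610 + (-47/198 + 70² - 9305/198*70) = 1/15610 + (-47/198 + 4900 - 325675/99) = 1/15610 + 318803/198 = 1244128757/772695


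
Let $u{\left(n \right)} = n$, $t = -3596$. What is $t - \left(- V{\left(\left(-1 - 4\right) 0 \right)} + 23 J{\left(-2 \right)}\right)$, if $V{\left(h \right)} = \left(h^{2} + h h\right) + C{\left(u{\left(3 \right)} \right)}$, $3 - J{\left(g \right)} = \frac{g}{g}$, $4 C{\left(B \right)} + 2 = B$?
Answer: $- \frac{14567}{4} \approx -3641.8$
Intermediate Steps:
$C{\left(B \right)} = - \frac{1}{2} + \frac{B}{4}$
$J{\left(g \right)} = 2$ ($J{\left(g \right)} = 3 - \frac{g}{g} = 3 - 1 = 2$)
$V{\left(h \right)} = \frac{1}{4} + 2 h^{2}$ ($V{\left(h \right)} = \left(h^{2} + h h\right) + \left(- \frac{1}{2} + \frac{1}{4} \cdot 3\right) = \left(h^{2} + h^{2}\right) + \left(- \frac{1}{2} + \frac{3}{4}\right) = 2 h^{2} + \frac{1}{4} = \frac{1}{4} + 2 h^{2}$)
$t - \left(- V{\left(\left(-1 - 4\right) 0 \right)} + 23 J{\left(-2 \right)}\right) = -3596 + \left(\left(-23\right) 2 + \left(\frac{1}{4} + 2 \left(\left(-1 - 4\right) 0\right)^{2}\right)\right) = -3596 - \left(\frac{183}{4} + 0\right) = -3596 + \left(-46 + \left(\frac{1}{4} + 2 \cdot 0\right)\right) = -3596 + \left(-46 + \left(\frac{1}{4} + 0\right)\right) = -3596 + \left(-46 + \frac{1}{4}\right) = -3596 - \frac{183}{4} = - \frac{14567}{4}$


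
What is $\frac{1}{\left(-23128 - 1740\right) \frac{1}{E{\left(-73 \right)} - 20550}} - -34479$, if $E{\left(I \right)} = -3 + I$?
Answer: $\frac{428722199}{12434} \approx 34480.0$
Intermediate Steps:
$\frac{1}{\left(-23128 - 1740\right) \frac{1}{E{\left(-73 \right)} - 20550}} - -34479 = \frac{1}{\left(-23128 - 1740\right) \frac{1}{\left(-3 - 73\right) - 20550}} - -34479 = \frac{1}{\left(-24868\right) \frac{1}{-76 - 20550}} + 34479 = \frac{1}{\left(-24868\right) \frac{1}{-20626}} + 34479 = \frac{1}{\left(-24868\right) \left(- \frac{1}{20626}\right)} + 34479 = \frac{1}{\frac{12434}{10313}} + 34479 = \frac{10313}{12434} + 34479 = \frac{428722199}{12434}$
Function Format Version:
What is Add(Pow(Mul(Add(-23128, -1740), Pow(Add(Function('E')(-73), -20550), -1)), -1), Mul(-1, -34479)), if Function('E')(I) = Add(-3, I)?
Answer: Rational(428722199, 12434) ≈ 34480.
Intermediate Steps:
Add(Pow(Mul(Add(-23128, -1740), Pow(Add(Function('E')(-73), -20550), -1)), -1), Mul(-1, -34479)) = Add(Pow(Mul(Add(-23128, -1740), Pow(Add(Add(-3, -73), -20550), -1)), -1), Mul(-1, -34479)) = Add(Pow(Mul(-24868, Pow(Add(-76, -20550), -1)), -1), 34479) = Add(Pow(Mul(-24868, Pow(-20626, -1)), -1), 34479) = Add(Pow(Mul(-24868, Rational(-1, 20626)), -1), 34479) = Add(Pow(Rational(12434, 10313), -1), 34479) = Add(Rational(10313, 12434), 34479) = Rational(428722199, 12434)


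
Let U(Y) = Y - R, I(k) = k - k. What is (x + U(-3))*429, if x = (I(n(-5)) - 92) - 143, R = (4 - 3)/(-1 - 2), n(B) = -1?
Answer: -101959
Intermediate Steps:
I(k) = 0
R = -⅓ (R = 1/(-3) = 1*(-⅓) = -⅓ ≈ -0.33333)
x = -235 (x = (0 - 92) - 143 = -92 - 143 = -235)
U(Y) = ⅓ + Y (U(Y) = Y - 1*(-⅓) = Y + ⅓ = ⅓ + Y)
(x + U(-3))*429 = (-235 + (⅓ - 3))*429 = (-235 - 8/3)*429 = -713/3*429 = -101959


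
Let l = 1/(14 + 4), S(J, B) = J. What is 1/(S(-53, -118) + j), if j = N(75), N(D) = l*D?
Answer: -6/293 ≈ -0.020478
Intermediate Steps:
l = 1/18 ≈ 0.055556
N(D) = D/18
j = 25/6 (j = (1/18)*75 = 25/6 ≈ 4.1667)
1/(S(-53, -118) + j) = 1/(-53 + 25/6) = 1/(-293/6) = -6/293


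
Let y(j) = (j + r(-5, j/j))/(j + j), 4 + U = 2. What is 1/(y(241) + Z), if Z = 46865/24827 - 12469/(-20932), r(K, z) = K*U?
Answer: 125242582124/376241281245 ≈ 0.33288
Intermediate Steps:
U = -2 (U = -4 + 2 = -2)
r(K, z) = -2*K (r(K, z) = K*(-2) = -2*K)
y(j) = (10 + j)/(2*j) (y(j) = (j - 2*(-5))/(j + j) = (j + 10)/((2*j)) = (10 + j)*(1/(2*j)) = (10 + j)/(2*j))
Z = 1290546043/519678764 (Z = 46865*(1/24827) - 12469*(-1/20932) = 46865/24827 + 12469/20932 = 1290546043/519678764 ≈ 2.4834)
1/(y(241) + Z) = 1/((1/2)*(10 + 241)/241 + 1290546043/519678764) = 1/((1/2)*(1/241)*251 + 1290546043/519678764) = 1/(251/482 + 1290546043/519678764) = 1/(376241281245/125242582124) = 125242582124/376241281245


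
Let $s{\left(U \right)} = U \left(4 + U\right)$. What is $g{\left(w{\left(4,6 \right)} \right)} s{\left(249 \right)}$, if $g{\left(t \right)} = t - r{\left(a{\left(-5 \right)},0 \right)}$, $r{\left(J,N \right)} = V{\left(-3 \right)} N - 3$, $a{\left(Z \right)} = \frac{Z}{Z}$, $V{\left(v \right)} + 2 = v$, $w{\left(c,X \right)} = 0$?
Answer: $188991$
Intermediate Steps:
$V{\left(v \right)} = -2 + v$
$a{\left(Z \right)} = 1$
$r{\left(J,N \right)} = -3 - 5 N$ ($r{\left(J,N \right)} = \left(-2 - 3\right) N - 3 = - 5 N - 3 = -3 - 5 N$)
$g{\left(t \right)} = 3 + t$ ($g{\left(t \right)} = t - \left(-3 - 0\right) = t - \left(-3 + 0\right) = t - -3 = t + 3 = 3 + t$)
$g{\left(w{\left(4,6 \right)} \right)} s{\left(249 \right)} = \left(3 + 0\right) 249 \left(4 + 249\right) = 3 \cdot 249 \cdot 253 = 3 \cdot 62997 = 188991$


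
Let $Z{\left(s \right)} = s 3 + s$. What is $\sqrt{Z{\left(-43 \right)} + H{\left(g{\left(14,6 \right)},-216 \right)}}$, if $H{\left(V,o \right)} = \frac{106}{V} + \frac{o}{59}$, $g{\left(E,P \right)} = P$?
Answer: $\frac{i \sqrt{4949805}}{177} \approx 12.57 i$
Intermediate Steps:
$Z{\left(s \right)} = 4 s$ ($Z{\left(s \right)} = 3 s + s = 4 s$)
$H{\left(V,o \right)} = \frac{106}{V} + \frac{o}{59}$ ($H{\left(V,o \right)} = \frac{106}{V} + o \frac{1}{59} = \frac{106}{V} + \frac{o}{59}$)
$\sqrt{Z{\left(-43 \right)} + H{\left(g{\left(14,6 \right)},-216 \right)}} = \sqrt{4 \left(-43\right) + \left(\frac{106}{6} + \frac{1}{59} \left(-216\right)\right)} = \sqrt{-172 + \left(106 \cdot \frac{1}{6} - \frac{216}{59}\right)} = \sqrt{-172 + \left(\frac{53}{3} - \frac{216}{59}\right)} = \sqrt{-172 + \frac{2479}{177}} = \sqrt{- \frac{27965}{177}} = \frac{i \sqrt{4949805}}{177}$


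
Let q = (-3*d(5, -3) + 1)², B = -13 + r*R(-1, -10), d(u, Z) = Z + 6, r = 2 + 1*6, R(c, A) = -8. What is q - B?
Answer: 141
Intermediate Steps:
r = 8 (r = 2 + 6 = 8)
d(u, Z) = 6 + Z
B = -77 (B = -13 + 8*(-8) = -13 - 64 = -77)
q = 64 (q = (-3*(6 - 3) + 1)² = (-3*3 + 1)² = (-9 + 1)² = (-8)² = 64)
q - B = 64 - 1*(-77) = 64 + 77 = 141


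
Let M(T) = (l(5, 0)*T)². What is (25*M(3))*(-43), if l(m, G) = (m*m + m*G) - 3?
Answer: -4682700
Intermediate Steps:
l(m, G) = -3 + m² + G*m (l(m, G) = (m² + G*m) - 3 = -3 + m² + G*m)
M(T) = 484*T² (M(T) = ((-3 + 5² + 0*5)*T)² = ((-3 + 25 + 0)*T)² = (22*T)² = 484*T²)
(25*M(3))*(-43) = (25*(484*3²))*(-43) = (25*(484*9))*(-43) = (25*4356)*(-43) = 108900*(-43) = -4682700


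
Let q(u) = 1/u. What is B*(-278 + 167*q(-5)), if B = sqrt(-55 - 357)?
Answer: -3114*I*sqrt(103)/5 ≈ -6320.7*I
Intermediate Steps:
B = 2*I*sqrt(103) (B = sqrt(-412) = 2*I*sqrt(103) ≈ 20.298*I)
B*(-278 + 167*q(-5)) = (2*I*sqrt(103))*(-278 + 167/(-5)) = (2*I*sqrt(103))*(-278 + 167*(-1/5)) = (2*I*sqrt(103))*(-278 - 167/5) = (2*I*sqrt(103))*(-1557/5) = -3114*I*sqrt(103)/5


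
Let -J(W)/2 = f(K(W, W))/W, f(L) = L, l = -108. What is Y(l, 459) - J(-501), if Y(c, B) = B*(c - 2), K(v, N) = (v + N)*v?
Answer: -52494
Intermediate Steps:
K(v, N) = v*(N + v) (K(v, N) = (N + v)*v = v*(N + v))
Y(c, B) = B*(-2 + c)
J(W) = -4*W (J(W) = -2*W*(W + W)/W = -2*W*(2*W)/W = -2*2*W²/W = -4*W)
Y(l, 459) - J(-501) = 459*(-2 - 108) - (-4)*(-501) = 459*(-110) - 1*2004 = -50490 - 2004 = -52494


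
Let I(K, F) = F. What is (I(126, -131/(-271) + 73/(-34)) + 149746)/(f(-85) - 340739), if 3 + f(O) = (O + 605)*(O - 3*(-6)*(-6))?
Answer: -1379744315/4064313828 ≈ -0.33948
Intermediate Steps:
f(O) = -3 + (-108 + O)*(605 + O) (f(O) = -3 + (O + 605)*(O - 3*(-6)*(-6)) = -3 + (605 + O)*(O + 18*(-6)) = -3 + (605 + O)*(O - 108) = -3 + (605 + O)*(-108 + O) = -3 + (-108 + O)*(605 + O))
(I(126, -131/(-271) + 73/(-34)) + 149746)/(f(-85) - 340739) = ((-131/(-271) + 73/(-34)) + 149746)/((-65343 + (-85)² + 497*(-85)) - 340739) = ((-131*(-1/271) + 73*(-1/34)) + 149746)/((-65343 + 7225 - 42245) - 340739) = ((131/271 - 73/34) + 149746)/(-100363 - 340739) = (-15329/9214 + 149746)/(-441102) = (1379744315/9214)*(-1/441102) = -1379744315/4064313828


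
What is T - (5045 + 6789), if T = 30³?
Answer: 15166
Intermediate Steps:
T = 27000
T - (5045 + 6789) = 27000 - (5045 + 6789) = 27000 - 1*11834 = 27000 - 11834 = 15166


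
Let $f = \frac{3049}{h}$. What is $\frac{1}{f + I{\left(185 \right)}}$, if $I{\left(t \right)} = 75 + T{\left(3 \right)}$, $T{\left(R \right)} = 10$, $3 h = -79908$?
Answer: $\frac{26636}{2261011} \approx 0.011781$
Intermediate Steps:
$h = -26636$ ($h = \frac{1}{3} \left(-79908\right) = -26636$)
$I{\left(t \right)} = 85$ ($I{\left(t \right)} = 75 + 10 = 85$)
$f = - \frac{3049}{26636}$ ($f = \frac{3049}{-26636} = 3049 \left(- \frac{1}{26636}\right) = - \frac{3049}{26636} \approx -0.11447$)
$\frac{1}{f + I{\left(185 \right)}} = \frac{1}{- \frac{3049}{26636} + 85} = \frac{1}{\frac{2261011}{26636}} = \frac{26636}{2261011}$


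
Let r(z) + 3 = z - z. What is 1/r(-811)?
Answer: -⅓ ≈ -0.33333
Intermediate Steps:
r(z) = -3 (r(z) = -3 + (z - z) = -3 + 0 = -3)
1/r(-811) = 1/(-3) = -⅓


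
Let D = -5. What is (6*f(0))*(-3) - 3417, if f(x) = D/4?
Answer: -6789/2 ≈ -3394.5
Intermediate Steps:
f(x) = -5/4
(6*f(0))*(-3) - 3417 = (6*(-5/4))*(-3) - 3417 = -15/2*(-3) - 3417 = 45/2 - 3417 = -6789/2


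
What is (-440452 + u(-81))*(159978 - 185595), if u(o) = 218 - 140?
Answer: 11281060758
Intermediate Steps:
u(o) = 78
(-440452 + u(-81))*(159978 - 185595) = (-440452 + 78)*(159978 - 185595) = -440374*(-25617) = 11281060758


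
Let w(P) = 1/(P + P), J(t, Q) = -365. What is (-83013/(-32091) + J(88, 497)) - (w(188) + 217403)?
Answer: -875868181697/4022072 ≈ -2.1777e+5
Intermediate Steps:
w(P) = 1/(2*P)
(-83013/(-32091) + J(88, 497)) - (w(188) + 217403) = (-83013/(-32091) - 365) - ((1/2)/188 + 217403) = (-83013*(-1/32091) - 365) - ((1/2)*(1/188) + 217403) = (27671/10697 - 365) - (1/376 + 217403) = -3876734/10697 - 1*81743529/376 = -3876734/10697 - 81743529/376 = -875868181697/4022072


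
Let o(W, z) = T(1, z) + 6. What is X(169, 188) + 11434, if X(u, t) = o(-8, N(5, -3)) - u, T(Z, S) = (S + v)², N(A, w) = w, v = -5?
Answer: 11335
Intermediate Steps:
T(Z, S) = (-5 + S)² (T(Z, S) = (S - 5)² = (-5 + S)²)
o(W, z) = 6 + (-5 + z)² (o(W, z) = (-5 + z)² + 6 = 6 + (-5 + z)²)
X(u, t) = 70 - u (X(u, t) = (6 + (-5 - 3)²) - u = (6 + (-8)²) - u = (6 + 64) - u = 70 - u)
X(169, 188) + 11434 = (70 - 1*169) + 11434 = (70 - 169) + 11434 = -99 + 11434 = 11335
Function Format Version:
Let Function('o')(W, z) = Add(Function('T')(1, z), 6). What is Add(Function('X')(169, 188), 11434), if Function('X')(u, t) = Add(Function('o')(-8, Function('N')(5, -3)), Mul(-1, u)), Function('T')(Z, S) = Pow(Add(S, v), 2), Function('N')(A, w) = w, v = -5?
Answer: 11335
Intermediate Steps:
Function('T')(Z, S) = Pow(Add(-5, S), 2) (Function('T')(Z, S) = Pow(Add(S, -5), 2) = Pow(Add(-5, S), 2))
Function('o')(W, z) = Add(6, Pow(Add(-5, z), 2)) (Function('o')(W, z) = Add(Pow(Add(-5, z), 2), 6) = Add(6, Pow(Add(-5, z), 2)))
Function('X')(u, t) = Add(70, Mul(-1, u)) (Function('X')(u, t) = Add(Add(6, Pow(Add(-5, -3), 2)), Mul(-1, u)) = Add(Add(6, Pow(-8, 2)), Mul(-1, u)) = Add(Add(6, 64), Mul(-1, u)) = Add(70, Mul(-1, u)))
Add(Function('X')(169, 188), 11434) = Add(Add(70, Mul(-1, 169)), 11434) = Add(Add(70, -169), 11434) = Add(-99, 11434) = 11335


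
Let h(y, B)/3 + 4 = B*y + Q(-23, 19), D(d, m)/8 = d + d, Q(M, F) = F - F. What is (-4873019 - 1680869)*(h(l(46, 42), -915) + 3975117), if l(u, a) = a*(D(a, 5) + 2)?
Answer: 483220488870240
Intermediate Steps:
Q(M, F) = 0
D(d, m) = 16*d (D(d, m) = 8*(d + d) = 8*(2*d) = 16*d)
l(u, a) = a*(2 + 16*a) (l(u, a) = a*(16*a + 2) = a*(2 + 16*a))
h(y, B) = -12 + 3*B*y (h(y, B) = -12 + 3*(B*y + 0) = -12 + 3*(B*y) = -12 + 3*B*y)
(-4873019 - 1680869)*(h(l(46, 42), -915) + 3975117) = (-4873019 - 1680869)*((-12 + 3*(-915)*(2*42*(1 + 8*42))) + 3975117) = -6553888*((-12 + 3*(-915)*(2*42*(1 + 336))) + 3975117) = -6553888*((-12 + 3*(-915)*(2*42*337)) + 3975117) = -6553888*((-12 + 3*(-915)*28308) + 3975117) = -6553888*((-12 - 77705460) + 3975117) = -6553888*(-77705472 + 3975117) = -6553888*(-73730355) = 483220488870240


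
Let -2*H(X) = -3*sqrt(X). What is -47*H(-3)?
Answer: -141*I*sqrt(3)/2 ≈ -122.11*I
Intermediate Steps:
H(X) = 3*sqrt(X)/2 (H(X) = -(-3)*sqrt(X)/2 = 3*sqrt(X)/2)
-47*H(-3) = -141*sqrt(-3)/2 = -141*I*sqrt(3)/2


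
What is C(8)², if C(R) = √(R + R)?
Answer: 16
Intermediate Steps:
C(R) = √2*√R (C(R) = √(2*R) = √2*√R)
C(8)² = (√2*√8)² = (√2*(2*√2))² = 4² = 16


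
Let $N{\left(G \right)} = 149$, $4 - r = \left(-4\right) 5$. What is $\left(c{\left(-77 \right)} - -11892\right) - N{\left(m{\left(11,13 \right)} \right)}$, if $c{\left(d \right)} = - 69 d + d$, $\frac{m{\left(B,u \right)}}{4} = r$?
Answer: $16979$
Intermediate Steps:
$r = 24$ ($r = 4 - \left(-4\right) 5 = 4 - -20 = 4 + 20 = 24$)
$m{\left(B,u \right)} = 96$ ($m{\left(B,u \right)} = 4 \cdot 24 = 96$)
$c{\left(d \right)} = - 68 d$
$\left(c{\left(-77 \right)} - -11892\right) - N{\left(m{\left(11,13 \right)} \right)} = \left(\left(-68\right) \left(-77\right) - -11892\right) - 149 = \left(5236 + 11892\right) - 149 = 17128 - 149 = 16979$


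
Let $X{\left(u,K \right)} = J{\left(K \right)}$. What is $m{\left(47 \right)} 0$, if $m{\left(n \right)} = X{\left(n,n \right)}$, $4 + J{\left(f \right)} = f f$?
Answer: $0$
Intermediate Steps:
$J{\left(f \right)} = -4 + f^{2}$ ($J{\left(f \right)} = -4 + f f = -4 + f^{2}$)
$X{\left(u,K \right)} = -4 + K^{2}$
$m{\left(n \right)} = -4 + n^{2}$
$m{\left(47 \right)} 0 = \left(-4 + 47^{2}\right) 0 = \left(-4 + 2209\right) 0 = 2205 \cdot 0 = 0$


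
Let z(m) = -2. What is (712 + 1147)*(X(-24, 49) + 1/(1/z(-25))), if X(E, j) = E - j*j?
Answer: -4511793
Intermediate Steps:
X(E, j) = E - j**2
(712 + 1147)*(X(-24, 49) + 1/(1/z(-25))) = (712 + 1147)*((-24 - 1*49**2) + 1/(1/(-2))) = 1859*((-24 - 1*2401) + 1/(-1/2)) = 1859*((-24 - 2401) - 2) = 1859*(-2425 - 2) = 1859*(-2427) = -4511793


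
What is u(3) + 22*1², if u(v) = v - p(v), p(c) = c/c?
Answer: 24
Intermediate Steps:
p(c) = 1
u(v) = -1 + v (u(v) = v - 1*1 = v - 1 = -1 + v)
u(3) + 22*1² = (-1 + 3) + 22*1² = 2 + 22*1 = 2 + 22 = 24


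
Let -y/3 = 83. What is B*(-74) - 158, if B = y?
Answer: 18268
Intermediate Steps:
y = -249 (y = -3*83 = -249)
B = -249
B*(-74) - 158 = -249*(-74) - 158 = 18426 - 158 = 18268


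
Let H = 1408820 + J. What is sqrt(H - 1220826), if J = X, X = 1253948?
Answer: sqrt(1441942) ≈ 1200.8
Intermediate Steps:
J = 1253948
H = 2662768 (H = 1408820 + 1253948 = 2662768)
sqrt(H - 1220826) = sqrt(2662768 - 1220826) = sqrt(1441942)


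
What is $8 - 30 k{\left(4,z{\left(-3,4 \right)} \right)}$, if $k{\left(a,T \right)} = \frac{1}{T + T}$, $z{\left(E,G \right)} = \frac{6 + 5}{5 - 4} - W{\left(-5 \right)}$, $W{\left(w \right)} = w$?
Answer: $\frac{113}{16} \approx 7.0625$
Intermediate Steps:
$z{\left(E,G \right)} = 16$ ($z{\left(E,G \right)} = \frac{6 + 5}{5 - 4} - -5 = \frac{11}{1} + 5 = 11 \cdot 1 + 5 = 11 + 5 = 16$)
$k{\left(a,T \right)} = \frac{1}{2 T}$
$8 - 30 k{\left(4,z{\left(-3,4 \right)} \right)} = 8 - 30 \frac{1}{2 \cdot 16} = 8 - 30 \cdot \frac{1}{2} \cdot \frac{1}{16} = 8 - \frac{15}{16} = \frac{113}{16}$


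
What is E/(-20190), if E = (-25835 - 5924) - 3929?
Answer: 5948/3365 ≈ 1.7676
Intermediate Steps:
E = -35688 (E = -31759 - 3929 = -35688)
E/(-20190) = -35688/(-20190) = -35688*(-1/20190) = 5948/3365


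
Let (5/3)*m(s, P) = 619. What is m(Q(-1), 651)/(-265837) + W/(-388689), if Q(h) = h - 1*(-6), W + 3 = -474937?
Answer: 630561328427/516639588465 ≈ 1.2205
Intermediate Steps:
W = -474940 (W = -3 - 474937 = -474940)
Q(h) = 6 + h (Q(h) = h + 6 = 6 + h)
m(s, P) = 1857/5 (m(s, P) = (3/5)*619 = 1857/5)
m(Q(-1), 651)/(-265837) + W/(-388689) = (1857/5)/(-265837) - 474940/(-388689) = (1857/5)*(-1/265837) - 474940*(-1/388689) = -1857/1329185 + 474940/388689 = 630561328427/516639588465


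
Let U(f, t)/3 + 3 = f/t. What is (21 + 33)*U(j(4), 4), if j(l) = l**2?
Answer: 162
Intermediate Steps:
U(f, t) = -9 + 3*f/t (U(f, t) = -9 + 3*(f/t) = -9 + 3*f/t)
(21 + 33)*U(j(4), 4) = (21 + 33)*(-9 + 3*4**2/4) = 54*(-9 + 3*16*(1/4)) = 54*(-9 + 12) = 54*3 = 162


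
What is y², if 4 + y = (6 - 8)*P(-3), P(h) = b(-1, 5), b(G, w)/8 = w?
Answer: 7056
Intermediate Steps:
b(G, w) = 8*w
P(h) = 40 (P(h) = 8*5 = 40)
y = -84 (y = -4 + (6 - 8)*40 = -4 - 2*40 = -4 - 80 = -84)
y² = (-84)² = 7056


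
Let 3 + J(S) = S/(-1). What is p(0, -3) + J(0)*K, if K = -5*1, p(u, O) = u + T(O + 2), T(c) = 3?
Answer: 18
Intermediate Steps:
p(u, O) = 3 + u (p(u, O) = u + 3 = 3 + u)
J(S) = -3 - S (J(S) = -3 + S/(-1) = -3 + S*(-1) = -3 - S)
K = -5
p(0, -3) + J(0)*K = (3 + 0) + (-3 - 1*0)*(-5) = 3 + (-3 + 0)*(-5) = 3 - 3*(-5) = 3 + 15 = 18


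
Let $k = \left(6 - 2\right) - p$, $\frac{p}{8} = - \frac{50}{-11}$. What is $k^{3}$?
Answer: $- \frac{45118016}{1331} \approx -33898.0$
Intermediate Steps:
$p = \frac{400}{11}$ ($p = 8 \left(- \frac{50}{-11}\right) = 8 \left(\left(-50\right) \left(- \frac{1}{11}\right)\right) = 8 \cdot \frac{50}{11} = \frac{400}{11} \approx 36.364$)
$k = - \frac{356}{11}$ ($k = \left(6 - 2\right) - \frac{400}{11} = 4 - \frac{400}{11} = - \frac{356}{11} \approx -32.364$)
$k^{3} = \left(- \frac{356}{11}\right)^{3} = - \frac{45118016}{1331}$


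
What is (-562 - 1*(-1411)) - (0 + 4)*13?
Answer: 797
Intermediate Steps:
(-562 - 1*(-1411)) - (0 + 4)*13 = (-562 + 1411) - 4*13 = 849 - 52 = 797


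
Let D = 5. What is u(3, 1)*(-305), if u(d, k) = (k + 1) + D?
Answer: -2135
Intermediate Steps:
u(d, k) = 6 + k (u(d, k) = (k + 1) + 5 = (1 + k) + 5 = 6 + k)
u(3, 1)*(-305) = (6 + 1)*(-305) = 7*(-305) = -2135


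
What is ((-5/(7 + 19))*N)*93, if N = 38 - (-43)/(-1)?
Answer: 2325/26 ≈ 89.423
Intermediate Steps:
N = -5 (N = 38 - (-43)*(-1) = 38 - 1*43 = 38 - 43 = -5)
((-5/(7 + 19))*N)*93 = (-5/(7 + 19)*(-5))*93 = (-5/26*(-5))*93 = (-5*1/26*(-5))*93 = -5/26*(-5)*93 = (25/26)*93 = 2325/26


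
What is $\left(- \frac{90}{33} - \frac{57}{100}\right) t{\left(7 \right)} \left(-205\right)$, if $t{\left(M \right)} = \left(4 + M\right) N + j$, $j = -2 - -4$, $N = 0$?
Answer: $\frac{148707}{110} \approx 1351.9$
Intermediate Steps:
$j = 2$ ($j = -2 + 4 = 2$)
$t{\left(M \right)} = 2$ ($t{\left(M \right)} = \left(4 + M\right) 0 + 2 = 0 + 2 = 2$)
$\left(- \frac{90}{33} - \frac{57}{100}\right) t{\left(7 \right)} \left(-205\right) = \left(- \frac{90}{33} - \frac{57}{100}\right) 2 \left(-205\right) = \left(\left(-90\right) \frac{1}{33} - \frac{57}{100}\right) 2 \left(-205\right) = \left(- \frac{30}{11} - \frac{57}{100}\right) 2 \left(-205\right) = \left(- \frac{3627}{1100}\right) 2 \left(-205\right) = \left(- \frac{3627}{550}\right) \left(-205\right) = \frac{148707}{110}$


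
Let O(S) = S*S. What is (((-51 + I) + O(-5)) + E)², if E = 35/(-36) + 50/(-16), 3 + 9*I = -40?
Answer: 77841/64 ≈ 1216.3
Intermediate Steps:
O(S) = S²
I = -43/9 (I = -⅓ + (⅑)*(-40) = -⅓ - 40/9 = -43/9 ≈ -4.7778)
E = -295/72 (E = 35*(-1/36) + 50*(-1/16) = -35/36 - 25/8 = -295/72 ≈ -4.0972)
(((-51 + I) + O(-5)) + E)² = (((-51 - 43/9) + (-5)²) - 295/72)² = ((-502/9 + 25) - 295/72)² = (-277/9 - 295/72)² = (-279/8)² = 77841/64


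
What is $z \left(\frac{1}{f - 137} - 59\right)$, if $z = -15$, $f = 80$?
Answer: $\frac{16820}{19} \approx 885.26$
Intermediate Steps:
$z \left(\frac{1}{f - 137} - 59\right) = - 15 \left(\frac{1}{80 - 137} - 59\right) = - 15 \left(\frac{1}{-57} - 59\right) = - 15 \left(- \frac{1}{57} - 59\right) = \left(-15\right) \left(- \frac{3364}{57}\right) = \frac{16820}{19}$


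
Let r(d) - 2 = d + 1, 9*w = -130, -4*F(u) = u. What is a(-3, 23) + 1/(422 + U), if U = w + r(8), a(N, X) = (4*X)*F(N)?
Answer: 259932/3767 ≈ 69.002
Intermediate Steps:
F(u) = -u/4
a(N, X) = -N*X (a(N, X) = (4*X)*(-N/4) = -N*X)
w = -130/9 (w = (1/9)*(-130) = -130/9 ≈ -14.444)
r(d) = 3 + d (r(d) = 2 + (d + 1) = 2 + (1 + d) = 3 + d)
U = -31/9 (U = -130/9 + (3 + 8) = -130/9 + 11 = -31/9 ≈ -3.4444)
a(-3, 23) + 1/(422 + U) = -1*(-3)*23 + 1/(422 - 31/9) = 69 + 1/(3767/9) = 69 + 9/3767 = 259932/3767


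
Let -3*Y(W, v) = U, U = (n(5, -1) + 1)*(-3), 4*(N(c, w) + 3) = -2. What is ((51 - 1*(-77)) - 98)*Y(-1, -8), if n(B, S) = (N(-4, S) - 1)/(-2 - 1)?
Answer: 75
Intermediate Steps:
N(c, w) = -7/2 (N(c, w) = -3 + (¼)*(-2) = -3 - ½ = -7/2)
n(B, S) = 3/2 (n(B, S) = (-7/2 - 1)/(-2 - 1) = -9/2/(-3) = -9/2*(-⅓) = 3/2)
U = -15/2 (U = (3/2 + 1)*(-3) = (5/2)*(-3) = -15/2 ≈ -7.5000)
Y(W, v) = 5/2 (Y(W, v) = -⅓*(-15/2) = 5/2)
((51 - 1*(-77)) - 98)*Y(-1, -8) = ((51 - 1*(-77)) - 98)*(5/2) = ((51 + 77) - 98)*(5/2) = (128 - 98)*(5/2) = 30*(5/2) = 75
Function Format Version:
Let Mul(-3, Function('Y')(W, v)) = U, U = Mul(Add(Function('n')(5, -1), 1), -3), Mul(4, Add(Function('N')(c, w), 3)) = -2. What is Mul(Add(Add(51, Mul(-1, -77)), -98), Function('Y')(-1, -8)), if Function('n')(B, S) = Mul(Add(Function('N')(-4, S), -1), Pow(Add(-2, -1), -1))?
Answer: 75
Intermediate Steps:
Function('N')(c, w) = Rational(-7, 2) (Function('N')(c, w) = Add(-3, Mul(Rational(1, 4), -2)) = Add(-3, Rational(-1, 2)) = Rational(-7, 2))
Function('n')(B, S) = Rational(3, 2) (Function('n')(B, S) = Mul(Add(Rational(-7, 2), -1), Pow(Add(-2, -1), -1)) = Mul(Rational(-9, 2), Pow(-3, -1)) = Mul(Rational(-9, 2), Rational(-1, 3)) = Rational(3, 2))
U = Rational(-15, 2) (U = Mul(Add(Rational(3, 2), 1), -3) = Mul(Rational(5, 2), -3) = Rational(-15, 2) ≈ -7.5000)
Function('Y')(W, v) = Rational(5, 2) (Function('Y')(W, v) = Mul(Rational(-1, 3), Rational(-15, 2)) = Rational(5, 2))
Mul(Add(Add(51, Mul(-1, -77)), -98), Function('Y')(-1, -8)) = Mul(Add(Add(51, Mul(-1, -77)), -98), Rational(5, 2)) = Mul(Add(Add(51, 77), -98), Rational(5, 2)) = Mul(Add(128, -98), Rational(5, 2)) = Mul(30, Rational(5, 2)) = 75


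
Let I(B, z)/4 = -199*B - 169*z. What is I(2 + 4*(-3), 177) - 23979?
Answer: -135671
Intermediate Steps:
I(B, z) = -796*B - 676*z (I(B, z) = 4*(-199*B - 169*z) = -796*B - 676*z)
I(2 + 4*(-3), 177) - 23979 = (-796*(2 + 4*(-3)) - 676*177) - 23979 = (-796*(2 - 12) - 119652) - 23979 = (-796*(-10) - 119652) - 23979 = (7960 - 119652) - 23979 = -111692 - 23979 = -135671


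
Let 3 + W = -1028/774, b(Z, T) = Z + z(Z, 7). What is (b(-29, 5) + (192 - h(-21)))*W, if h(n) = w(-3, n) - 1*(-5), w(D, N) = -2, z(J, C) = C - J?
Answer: -328300/387 ≈ -848.32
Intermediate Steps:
h(n) = 3 (h(n) = -2 - 1*(-5) = -2 + 5 = 3)
b(Z, T) = 7 (b(Z, T) = Z + (7 - Z) = 7)
W = -1675/387 (W = -3 - 1028/774 = -3 - 1028*1/774 = -3 - 514/387 = -1675/387 ≈ -4.3282)
(b(-29, 5) + (192 - h(-21)))*W = (7 + (192 - 1*3))*(-1675/387) = (7 + (192 - 3))*(-1675/387) = (7 + 189)*(-1675/387) = 196*(-1675/387) = -328300/387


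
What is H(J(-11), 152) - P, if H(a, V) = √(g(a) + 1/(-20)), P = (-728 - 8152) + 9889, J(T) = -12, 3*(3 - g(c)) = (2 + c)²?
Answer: -1009 + I*√27345/30 ≈ -1009.0 + 5.5121*I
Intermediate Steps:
g(c) = 3 - (2 + c)²/3
P = 1009 (P = -8880 + 9889 = 1009)
H(a, V) = √(59/20 - (2 + a)²/3) (H(a, V) = √((3 - (2 + a)²/3) + 1/(-20)) = √((3 - (2 + a)²/3) - 1/20) = √(59/20 - (2 + a)²/3))
H(J(-11), 152) - P = √(2655 - 300*(2 - 12)²)/30 - 1*1009 = √(2655 - 300*(-10)²)/30 - 1009 = √(2655 - 300*100)/30 - 1009 = √(2655 - 30000)/30 - 1009 = √(-27345)/30 - 1009 = (I*√27345)/30 - 1009 = I*√27345/30 - 1009 = -1009 + I*√27345/30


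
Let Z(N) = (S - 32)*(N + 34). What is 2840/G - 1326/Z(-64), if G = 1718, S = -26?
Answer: 221961/249110 ≈ 0.89102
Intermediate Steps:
Z(N) = -1972 - 58*N (Z(N) = (-26 - 32)*(N + 34) = -58*(34 + N) = -1972 - 58*N)
2840/G - 1326/Z(-64) = 2840/1718 - 1326/(-1972 - 58*(-64)) = 2840*(1/1718) - 1326/(-1972 + 3712) = 1420/859 - 1326/1740 = 1420/859 - 1326*1/1740 = 1420/859 - 221/290 = 221961/249110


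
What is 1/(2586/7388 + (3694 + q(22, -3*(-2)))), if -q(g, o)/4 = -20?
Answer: 3694/13942449 ≈ 0.00026495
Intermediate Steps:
q(g, o) = 80 (q(g, o) = -4*(-20) = 80)
1/(2586/7388 + (3694 + q(22, -3*(-2)))) = 1/(2586/7388 + (3694 + 80)) = 1/(2586*(1/7388) + 3774) = 1/(1293/3694 + 3774) = 1/(13942449/3694) = 3694/13942449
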